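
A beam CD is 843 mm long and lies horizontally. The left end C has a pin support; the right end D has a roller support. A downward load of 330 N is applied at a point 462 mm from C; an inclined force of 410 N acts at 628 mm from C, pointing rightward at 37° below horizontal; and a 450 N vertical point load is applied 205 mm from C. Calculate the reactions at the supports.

C_x = -327.4 N, C_y = 552.6 N, D_y = 474.1 N

Moments about C: D_y·843 − 330·462 − 410·sin37°·628 − 450·205 = 0 → D_y = 399665/843 = 474.098 ≈ 474.1 N.
ΣF_y = 0: C_y + 474.098 − 330 − 410·sin37° − 450 = 0 → C_y = 552.6 N.
ΣF_x = 0: C_x + 410·cos37° = 0 → C_x = -327.4 N.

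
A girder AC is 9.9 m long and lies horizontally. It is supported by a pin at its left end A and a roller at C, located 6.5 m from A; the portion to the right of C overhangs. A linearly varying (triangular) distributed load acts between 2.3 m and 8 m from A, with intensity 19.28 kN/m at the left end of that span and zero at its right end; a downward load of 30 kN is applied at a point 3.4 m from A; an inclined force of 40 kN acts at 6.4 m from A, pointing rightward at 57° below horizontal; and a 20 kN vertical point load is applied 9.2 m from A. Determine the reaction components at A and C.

Resultant of the triangular load: ½ × 19.28 × 5.7 = 54.948 kN, acting at 4.2 m from A (one-third of the span from the peak).
Taking moments about A: C_y·6.5 − (½·19.28·5.7)·4.2 − 30·3.4 − 40·sin57°·6.4 − 20·9.2 = 0 → C_y = 731.481/6.5 = 112.536 ≈ 112.5 kN.
ΣF_y = 0: A_y + 112.536 − ½·19.28·5.7 − 30 − 40·sin57° − 20 = 0 → A_y = 25.96 kN.
ΣF_x = 0: A_x + 40·cos57° = 0 → A_x = -21.79 kN.

A_x = -21.79 kN, A_y = 25.96 kN, C_y = 112.5 kN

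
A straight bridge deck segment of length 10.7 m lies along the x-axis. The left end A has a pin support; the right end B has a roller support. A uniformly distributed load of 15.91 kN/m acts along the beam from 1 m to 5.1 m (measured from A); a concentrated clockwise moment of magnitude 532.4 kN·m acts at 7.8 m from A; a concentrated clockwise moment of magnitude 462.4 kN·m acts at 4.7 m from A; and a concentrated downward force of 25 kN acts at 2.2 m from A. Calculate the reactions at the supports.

A_x = 0, A_y = -26.48 kN, B_y = 116.7 kN

Resultant of the distributed load: 15.91 × 4.1 = 65.231 kN at 3.05 m from A.
Taking moments about A: B_y·10.7 − (15.91·4.1)·3.05 − 532.4 − 462.4 − 25·2.2 = 0 → B_y = 1248.75455/10.7 = 116.706 ≈ 116.7 kN.
ΣF_y = 0: A_y + 116.706 − 15.91·4.1 − 25 = 0 → A_y = -26.48 kN.
ΣF_x = 0: no horizontal applied forces, so A_x = 0.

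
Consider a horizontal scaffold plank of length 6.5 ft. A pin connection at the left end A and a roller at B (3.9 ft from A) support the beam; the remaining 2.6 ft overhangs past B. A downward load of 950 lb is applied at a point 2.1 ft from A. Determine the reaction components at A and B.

A_x = 0, A_y = 438.5 lb, B_y = 511.5 lb

Moments about A: B_y·3.9 − 950·2.1 = 0 → B_y = 1995/3.9 = 511.538 ≈ 511.5 lb.
ΣF_y = 0: A_y + 511.538 − 950 = 0 → A_y = 438.5 lb.
ΣF_x = 0: no horizontal applied forces, so A_x = 0.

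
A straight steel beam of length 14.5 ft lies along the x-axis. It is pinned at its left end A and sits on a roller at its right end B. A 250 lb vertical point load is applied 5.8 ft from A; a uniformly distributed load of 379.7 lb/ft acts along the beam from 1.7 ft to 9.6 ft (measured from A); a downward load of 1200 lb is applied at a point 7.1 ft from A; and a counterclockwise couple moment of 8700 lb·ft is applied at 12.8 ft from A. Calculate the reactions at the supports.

A_x = 0, A_y = 3193 lb, B_y = 1256 lb

Resultant of the distributed load: 379.7 × 7.9 = 2999.63 lb at 5.65 ft from A.
ΣM about A: B_y·14.5 − 250·5.8 − (379.7·7.9)·5.65 − 1200·7.1 + 8700 = 0 → B_y = 18217.9095/14.5 = 1256.41 ≈ 1256 lb.
ΣF_y = 0: A_y + 1256.41 − 250 − 379.7·7.9 − 1200 = 0 → A_y = 3193 lb.
ΣF_x = 0: no horizontal applied forces, so A_x = 0.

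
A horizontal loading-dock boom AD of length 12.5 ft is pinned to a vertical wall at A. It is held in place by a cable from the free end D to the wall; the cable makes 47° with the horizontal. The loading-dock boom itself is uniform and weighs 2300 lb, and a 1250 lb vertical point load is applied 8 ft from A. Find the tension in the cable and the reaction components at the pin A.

ΣM about A: T·sin47°·12.5 − 2300·6.25 − 1250·8 = 0 → T = 24375/(12.5·0.731354) = 2666.29 ≈ 2666 lb.
ΣF_x = 0: A_x − T·cos47° = 0 → A_x = 2666.29 × 0.681998 = 1818 lb.
ΣF_y = 0: A_y + T·sin47° − 2300 − 1250 = 0 → A_y = 3550 − 2666.29 × 0.731354 = 1600 lb.

T = 2666 lb, A_x = 1818 lb, A_y = 1600 lb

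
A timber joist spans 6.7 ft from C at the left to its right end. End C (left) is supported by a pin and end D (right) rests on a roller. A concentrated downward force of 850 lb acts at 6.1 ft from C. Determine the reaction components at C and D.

Taking moments about C: D_y·6.7 − 850·6.1 = 0 → D_y = 5185/6.7 = 773.881 ≈ 773.9 lb.
ΣF_y = 0: C_y + 773.881 − 850 = 0 → C_y = 76.12 lb.
ΣF_x = 0: no horizontal applied forces, so C_x = 0.

C_x = 0, C_y = 76.12 lb, D_y = 773.9 lb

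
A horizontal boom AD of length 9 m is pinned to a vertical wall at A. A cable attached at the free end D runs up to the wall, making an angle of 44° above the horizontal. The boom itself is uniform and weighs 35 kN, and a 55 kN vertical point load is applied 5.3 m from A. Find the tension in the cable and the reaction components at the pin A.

T = 71.82 kN, A_x = 51.66 kN, A_y = 40.11 kN

ΣM about A: T·sin44°·9 − 35·4.5 − 55·5.3 = 0 → T = 449/(9·0.694658) = 71.8179 ≈ 71.82 kN.
ΣF_x = 0: A_x − T·cos44° = 0 → A_x = 71.8179 × 0.71934 = 51.66 kN.
ΣF_y = 0: A_y + T·sin44° − 35 − 55 = 0 → A_y = 90 − 71.8179 × 0.694658 = 40.11 kN.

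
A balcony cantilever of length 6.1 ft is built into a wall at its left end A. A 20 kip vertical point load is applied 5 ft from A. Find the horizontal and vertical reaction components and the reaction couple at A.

ΣF_x = 0: A_x = 0.
ΣF_y = 0: A_y − 20 = 0 → A_y = 20.00 kip.
ΣM about A: M_A − 20·5 = 0 → M_A = 100.0 kip·ft.

A_x = 0, A_y = 20.00 kip, M_A = 100.0 kip·ft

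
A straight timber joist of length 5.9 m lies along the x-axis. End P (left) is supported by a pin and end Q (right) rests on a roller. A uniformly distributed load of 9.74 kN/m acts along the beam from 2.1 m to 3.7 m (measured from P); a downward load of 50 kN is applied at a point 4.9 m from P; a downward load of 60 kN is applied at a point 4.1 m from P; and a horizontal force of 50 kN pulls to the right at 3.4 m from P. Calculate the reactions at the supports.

Resultant of the distributed load: 9.74 × 1.6 = 15.584 kN at 2.9 m from P.
Taking moments about P: Q_y·5.9 − (9.74·1.6)·2.9 − 50·4.9 − 60·4.1 = 0 → Q_y = 536.1936/5.9 = 90.8803 ≈ 90.88 kN.
ΣF_y = 0: P_y + 90.8803 − 9.74·1.6 − 50 − 60 = 0 → P_y = 34.70 kN.
ΣF_x = 0: P_x + 50 = 0 → P_x = -50.00 kN.

P_x = -50.00 kN, P_y = 34.70 kN, Q_y = 90.88 kN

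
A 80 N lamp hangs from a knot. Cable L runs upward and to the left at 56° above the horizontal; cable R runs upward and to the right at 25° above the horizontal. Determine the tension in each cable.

T_L = 73.41 N, T_R = 45.29 N

ΣF_x = 0: −T_L·cos56° + T_R·cos25° = 0 → T_R = 0.617001·T_L.
ΣF_y = 0: T_L·sin56° + T_R·sin25° = 80.
Substitute: T_L·(0.829038 + 0.617001·0.422618) = 80 → T_L = 73.4084 ≈ 73.41 N.
Then T_R = 0.617001 × 73.4084 = 45.29 N.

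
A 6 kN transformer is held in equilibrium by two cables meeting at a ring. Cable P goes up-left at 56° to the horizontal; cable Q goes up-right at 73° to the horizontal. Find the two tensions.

ΣF_x = 0: −T_P·cos56° + T_Q·cos73° = 0 → T_Q = 1.91261·T_P.
ΣF_y = 0: T_P·sin56° + T_Q·sin73° = 6.
Substitute: T_P·(0.829038 + 1.91261·0.956305) = 6 → T_P = 2.25727 ≈ 2.257 kN.
Then T_Q = 1.91261 × 2.25727 = 4.317 kN.

T_P = 2.257 kN, T_Q = 4.317 kN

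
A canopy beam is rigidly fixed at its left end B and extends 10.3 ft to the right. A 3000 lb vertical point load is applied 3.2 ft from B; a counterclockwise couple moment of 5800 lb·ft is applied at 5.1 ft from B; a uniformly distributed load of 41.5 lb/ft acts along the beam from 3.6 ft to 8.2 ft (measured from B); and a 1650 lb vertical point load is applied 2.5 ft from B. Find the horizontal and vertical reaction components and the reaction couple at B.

B_x = 0, B_y = 4841 lb, M_B = 9051 lb·ft

Resultant of the distributed load: 41.5 × 4.6 = 190.9 lb at 5.9 ft from B.
ΣF_x = 0: B_x = 0.
ΣF_y = 0: B_y − 3000 − 41.5·4.6 − 1650 = 0 → B_y = 4841 lb.
ΣM about B: M_B − 3000·3.2 + 5800 − (41.5·4.6)·5.9 − 1650·2.5 = 0 → M_B = 9051 lb·ft.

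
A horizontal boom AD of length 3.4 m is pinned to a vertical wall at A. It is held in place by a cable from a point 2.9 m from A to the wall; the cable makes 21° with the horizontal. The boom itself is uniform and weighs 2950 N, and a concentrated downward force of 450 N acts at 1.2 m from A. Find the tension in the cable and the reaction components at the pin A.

T = 5345 N, A_x = 4990 N, A_y = 1484 N

ΣM about A: T·sin21°·2.9 − 2950·1.7 − 450·1.2 = 0 → T = 5555/(2.9·0.358368) = 5345.11 ≈ 5345 N.
ΣF_x = 0: A_x − T·cos21° = 0 → A_x = 5345.11 × 0.93358 = 4990 N.
ΣF_y = 0: A_y + T·sin21° − 2950 − 450 = 0 → A_y = 3400 − 5345.11 × 0.358368 = 1484 N.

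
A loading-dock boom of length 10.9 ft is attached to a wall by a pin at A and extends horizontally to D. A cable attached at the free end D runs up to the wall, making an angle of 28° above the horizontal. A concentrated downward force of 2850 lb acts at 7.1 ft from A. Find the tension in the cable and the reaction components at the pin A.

T = 3954 lb, A_x = 3491 lb, A_y = 993.6 lb

ΣM about A: T·sin28°·10.9 − 2850·7.1 = 0 → T = 20235/(10.9·0.469472) = 3954.28 ≈ 3954 lb.
ΣF_x = 0: A_x − T·cos28° = 0 → A_x = 3954.28 × 0.882948 = 3491 lb.
ΣF_y = 0: A_y + T·sin28° − 2850 = 0 → A_y = 2850 − 3954.28 × 0.469472 = 993.6 lb.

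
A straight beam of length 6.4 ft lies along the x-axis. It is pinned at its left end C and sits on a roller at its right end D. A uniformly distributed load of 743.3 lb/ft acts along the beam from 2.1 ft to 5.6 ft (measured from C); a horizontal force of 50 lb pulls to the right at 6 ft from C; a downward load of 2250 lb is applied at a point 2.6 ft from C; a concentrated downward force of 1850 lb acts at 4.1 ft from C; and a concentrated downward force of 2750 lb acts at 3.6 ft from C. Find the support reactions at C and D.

C_x = -50.00 lb, C_y = 4240 lb, D_y = 5211 lb

Resultant of the distributed load: 743.3 × 3.5 = 2601.55 lb at 3.85 ft from C.
Moments about C: D_y·6.4 − (743.3·3.5)·3.85 − 2250·2.6 − 1850·4.1 − 2750·3.6 = 0 → D_y = 33350.9675/6.4 = 5211.09 ≈ 5211 lb.
ΣF_y = 0: C_y + 5211.09 − 743.3·3.5 − 2250 − 1850 − 2750 = 0 → C_y = 4240 lb.
ΣF_x = 0: C_x + 50 = 0 → C_x = -50.00 lb.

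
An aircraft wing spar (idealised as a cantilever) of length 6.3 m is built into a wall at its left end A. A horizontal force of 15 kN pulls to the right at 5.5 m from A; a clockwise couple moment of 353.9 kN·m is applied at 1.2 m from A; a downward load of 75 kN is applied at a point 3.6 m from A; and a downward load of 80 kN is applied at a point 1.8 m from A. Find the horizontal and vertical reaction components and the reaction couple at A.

ΣF_x = 0: A_x + 15 = 0 → A_x = -15.00 kN.
ΣF_y = 0: A_y − 75 − 80 = 0 → A_y = 155.0 kN.
ΣM about A: M_A − 353.9 − 75·3.6 − 80·1.8 = 0 → M_A = 767.9 kN·m.

A_x = -15.00 kN, A_y = 155.0 kN, M_A = 767.9 kN·m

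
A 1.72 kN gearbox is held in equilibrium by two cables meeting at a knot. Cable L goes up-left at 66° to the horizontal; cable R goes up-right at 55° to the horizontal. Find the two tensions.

T_L = 1.151 kN, T_R = 0.8162 kN

ΣF_x = 0: −T_L·cos66° + T_R·cos55° = 0 → T_R = 0.709124·T_L.
ΣF_y = 0: T_L·sin66° + T_R·sin55° = 1.72.
Substitute: T_L·(0.913545 + 0.709124·0.819152) = 1.72 → T_L = 1.15094 ≈ 1.151 kN.
Then T_R = 0.709124 × 1.15094 = 0.8162 kN.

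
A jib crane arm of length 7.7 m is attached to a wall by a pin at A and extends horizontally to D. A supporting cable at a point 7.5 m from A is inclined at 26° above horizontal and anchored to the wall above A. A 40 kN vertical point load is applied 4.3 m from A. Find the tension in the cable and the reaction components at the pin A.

T = 52.31 kN, A_x = 47.02 kN, A_y = 17.07 kN

ΣM about A: T·sin26°·7.5 − 40·4.3 = 0 → T = 172/(7.5·0.438371) = 52.3149 ≈ 52.31 kN.
ΣF_x = 0: A_x − T·cos26° = 0 → A_x = 52.3149 × 0.898794 = 47.02 kN.
ΣF_y = 0: A_y + T·sin26° − 40 = 0 → A_y = 40 − 52.3149 × 0.438371 = 17.07 kN.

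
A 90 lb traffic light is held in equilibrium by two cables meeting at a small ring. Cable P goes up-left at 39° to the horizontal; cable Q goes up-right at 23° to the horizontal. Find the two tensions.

T_P = 93.83 lb, T_Q = 79.22 lb

ΣF_x = 0: −T_P·cos39° + T_Q·cos23° = 0 → T_Q = 0.844261·T_P.
ΣF_y = 0: T_P·sin39° + T_Q·sin23° = 90.
Substitute: T_P·(0.62932 + 0.844261·0.390731) = 90 → T_P = 93.8283 ≈ 93.83 lb.
Then T_Q = 0.844261 × 93.8283 = 79.22 lb.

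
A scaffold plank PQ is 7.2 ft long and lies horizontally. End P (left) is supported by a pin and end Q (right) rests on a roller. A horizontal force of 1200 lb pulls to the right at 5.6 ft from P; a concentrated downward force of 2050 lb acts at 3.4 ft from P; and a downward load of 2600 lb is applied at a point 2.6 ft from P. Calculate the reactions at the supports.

ΣM about P: Q_y·7.2 − 2050·3.4 − 2600·2.6 = 0 → Q_y = 13730/7.2 = 1906.94 ≈ 1907 lb.
ΣF_y = 0: P_y + 1906.94 − 2050 − 2600 = 0 → P_y = 2743 lb.
ΣF_x = 0: P_x + 1200 = 0 → P_x = -1200 lb.

P_x = -1200 lb, P_y = 2743 lb, Q_y = 1907 lb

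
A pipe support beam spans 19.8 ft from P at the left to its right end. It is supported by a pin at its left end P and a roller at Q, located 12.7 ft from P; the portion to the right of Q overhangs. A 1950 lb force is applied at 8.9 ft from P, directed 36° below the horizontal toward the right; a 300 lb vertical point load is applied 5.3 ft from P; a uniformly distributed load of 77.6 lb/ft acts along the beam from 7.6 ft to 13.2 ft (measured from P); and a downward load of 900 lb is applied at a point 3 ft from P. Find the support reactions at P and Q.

Resultant of the distributed load: 77.6 × 5.6 = 434.56 lb at 10.4 ft from P.
ΣM about P: Q_y·12.7 − 1950·sin36°·8.9 − 300·5.3 − (77.6·5.6)·10.4 − 900·3 = 0 → Q_y = 19010.4/12.7 = 1496.88 ≈ 1497 lb.
ΣF_y = 0: P_y + 1496.88 − 1950·sin36° − 300 − 77.6·5.6 − 900 = 0 → P_y = 1284 lb.
ΣF_x = 0: P_x + 1950·cos36° = 0 → P_x = -1578 lb.

P_x = -1578 lb, P_y = 1284 lb, Q_y = 1497 lb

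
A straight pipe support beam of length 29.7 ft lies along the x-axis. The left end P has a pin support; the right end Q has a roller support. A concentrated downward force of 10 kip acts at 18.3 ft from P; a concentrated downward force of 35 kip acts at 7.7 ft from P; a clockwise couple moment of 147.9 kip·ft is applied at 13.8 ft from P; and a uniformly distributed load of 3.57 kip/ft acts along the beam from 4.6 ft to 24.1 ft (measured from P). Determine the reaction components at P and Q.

P_x = 0, P_y = 60.76 kip, Q_y = 53.85 kip

Resultant of the distributed load: 3.57 × 19.5 = 69.615 kip at 14.35 ft from P.
Moments about P: Q_y·29.7 − 10·18.3 − 35·7.7 − 147.9 − (3.57·19.5)·14.35 = 0 → Q_y = 1599.37525/29.7 = 53.851 ≈ 53.85 kip.
ΣF_y = 0: P_y + 53.851 − 10 − 35 − 3.57·19.5 = 0 → P_y = 60.76 kip.
ΣF_x = 0: no horizontal applied forces, so P_x = 0.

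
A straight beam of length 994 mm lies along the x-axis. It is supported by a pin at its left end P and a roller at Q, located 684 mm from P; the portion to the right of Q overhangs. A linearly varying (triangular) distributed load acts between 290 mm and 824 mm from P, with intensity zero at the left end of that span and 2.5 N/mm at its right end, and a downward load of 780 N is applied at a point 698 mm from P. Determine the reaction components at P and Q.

P_x = 0, P_y = 21.12 N, Q_y = 1426 N

Resultant of the triangular load: ½ × 2.5 × 534 = 667.5 N, acting at 646 mm from P (one-third of the span from the peak).
Taking moments about P: Q_y·684 − (½·2.5·534)·646 − 780·698 = 0 → Q_y = 975645/684 = 1426.38 ≈ 1426 N.
ΣF_y = 0: P_y + 1426.38 − ½·2.5·534 − 780 = 0 → P_y = 21.12 N.
ΣF_x = 0: no horizontal applied forces, so P_x = 0.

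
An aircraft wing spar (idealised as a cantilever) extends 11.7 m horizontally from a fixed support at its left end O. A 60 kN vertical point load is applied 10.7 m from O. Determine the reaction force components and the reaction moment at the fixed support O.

ΣF_x = 0: O_x = 0.
ΣF_y = 0: O_y − 60 = 0 → O_y = 60.00 kN.
ΣM about O: M_O − 60·10.7 = 0 → M_O = 642.0 kN·m.

O_x = 0, O_y = 60.00 kN, M_O = 642.0 kN·m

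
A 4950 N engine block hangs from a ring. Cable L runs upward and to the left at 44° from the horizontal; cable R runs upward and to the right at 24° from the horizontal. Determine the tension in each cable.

T_L = 4877 N, T_R = 3840 N

ΣF_x = 0: −T_L·cos44° + T_R·cos24° = 0 → T_R = 0.787415·T_L.
ΣF_y = 0: T_L·sin44° + T_R·sin24° = 4950.
Substitute: T_L·(0.694658 + 0.787415·0.406737) = 4950 → T_L = 4877.19 ≈ 4877 N.
Then T_R = 0.787415 × 4877.19 = 3840 N.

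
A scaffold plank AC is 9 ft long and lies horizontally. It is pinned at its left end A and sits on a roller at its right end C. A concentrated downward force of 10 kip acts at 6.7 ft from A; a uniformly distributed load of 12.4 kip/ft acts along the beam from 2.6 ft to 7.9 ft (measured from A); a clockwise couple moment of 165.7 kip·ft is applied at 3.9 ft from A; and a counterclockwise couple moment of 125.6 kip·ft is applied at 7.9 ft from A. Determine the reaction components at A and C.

A_x = 0, A_y = 25.48 kip, C_y = 50.24 kip

Resultant of the distributed load: 12.4 × 5.3 = 65.72 kip at 5.25 ft from A.
Taking moments about A: C_y·9 − 10·6.7 − (12.4·5.3)·5.25 − 165.7 + 125.6 = 0 → C_y = 452.13/9 = 50.2367 ≈ 50.24 kip.
ΣF_y = 0: A_y + 50.2367 − 10 − 12.4·5.3 = 0 → A_y = 25.48 kip.
ΣF_x = 0: no horizontal applied forces, so A_x = 0.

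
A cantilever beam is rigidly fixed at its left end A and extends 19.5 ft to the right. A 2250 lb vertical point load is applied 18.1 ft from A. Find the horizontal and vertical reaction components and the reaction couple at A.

A_x = 0, A_y = 2250 lb, M_A = 40720 lb·ft

ΣF_x = 0: A_x = 0.
ΣF_y = 0: A_y − 2250 = 0 → A_y = 2250 lb.
ΣM about A: M_A − 2250·18.1 = 0 → M_A = 40720 lb·ft.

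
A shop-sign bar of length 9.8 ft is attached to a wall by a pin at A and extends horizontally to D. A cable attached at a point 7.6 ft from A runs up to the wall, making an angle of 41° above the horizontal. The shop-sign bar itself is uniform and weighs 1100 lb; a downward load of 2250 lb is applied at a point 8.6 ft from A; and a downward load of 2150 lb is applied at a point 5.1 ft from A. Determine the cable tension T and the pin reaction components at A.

T = 7161 lb, A_x = 5404 lb, A_y = 802.0 lb

ΣM about A: T·sin41°·7.6 − 1100·4.9 − 2250·8.6 − 2150·5.1 = 0 → T = 35705/(7.6·0.656059) = 7160.98 ≈ 7161 lb.
ΣF_x = 0: A_x − T·cos41° = 0 → A_x = 7160.98 × 0.75471 = 5404 lb.
ΣF_y = 0: A_y + T·sin41° − 1100 − 2250 − 2150 = 0 → A_y = 5500 − 7160.98 × 0.656059 = 802.0 lb.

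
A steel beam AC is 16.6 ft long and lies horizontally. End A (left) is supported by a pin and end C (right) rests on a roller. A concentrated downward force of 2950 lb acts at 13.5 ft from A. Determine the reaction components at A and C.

Moments about A: C_y·16.6 − 2950·13.5 = 0 → C_y = 39825/16.6 = 2399.1 ≈ 2399 lb.
ΣF_y = 0: A_y + 2399.1 − 2950 = 0 → A_y = 550.9 lb.
ΣF_x = 0: no horizontal applied forces, so A_x = 0.

A_x = 0, A_y = 550.9 lb, C_y = 2399 lb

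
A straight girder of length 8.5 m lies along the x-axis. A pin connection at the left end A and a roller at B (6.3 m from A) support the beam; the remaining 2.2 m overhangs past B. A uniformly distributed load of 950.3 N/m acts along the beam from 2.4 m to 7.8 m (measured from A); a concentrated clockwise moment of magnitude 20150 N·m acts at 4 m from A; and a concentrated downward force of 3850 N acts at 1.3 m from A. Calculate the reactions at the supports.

Resultant of the distributed load: 950.3 × 5.4 = 5131.62 N at 5.1 m from A.
Taking moments about A: B_y·6.3 − (950.3·5.4)·5.1 − 20150 − 3850·1.3 = 0 → B_y = 51326.262/6.3 = 8147.03 ≈ 8147 N.
ΣF_y = 0: A_y + 8147.03 − 950.3·5.4 − 3850 = 0 → A_y = 834.6 N.
ΣF_x = 0: no horizontal applied forces, so A_x = 0.

A_x = 0, A_y = 834.6 N, B_y = 8147 N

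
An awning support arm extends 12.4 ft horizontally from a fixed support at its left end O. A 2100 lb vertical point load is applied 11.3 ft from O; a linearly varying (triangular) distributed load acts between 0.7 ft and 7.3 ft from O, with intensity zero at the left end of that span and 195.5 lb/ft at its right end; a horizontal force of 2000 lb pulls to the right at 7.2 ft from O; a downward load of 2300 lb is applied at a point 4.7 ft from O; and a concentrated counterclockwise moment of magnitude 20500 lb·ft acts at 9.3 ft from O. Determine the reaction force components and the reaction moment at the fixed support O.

O_x = -2000 lb, O_y = 5045 lb, M_O = 17330 lb·ft

Resultant of the triangular load: ½ × 195.5 × 6.6 = 645.15 lb, acting at 5.1 ft from O (one-third of the span from the peak).
ΣF_x = 0: O_x + 2000 = 0 → O_x = -2000 lb.
ΣF_y = 0: O_y − 2100 − ½·195.5·6.6 − 2300 = 0 → O_y = 5045 lb.
ΣM about O: M_O − 2100·11.3 − (½·195.5·6.6)·5.1 − 2300·4.7 + 20500 = 0 → M_O = 17330 lb·ft.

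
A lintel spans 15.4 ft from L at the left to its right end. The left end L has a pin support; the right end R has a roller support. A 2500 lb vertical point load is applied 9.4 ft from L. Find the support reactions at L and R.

L_x = 0, L_y = 974.0 lb, R_y = 1526 lb

Moments about L: R_y·15.4 − 2500·9.4 = 0 → R_y = 23500/15.4 = 1525.97 ≈ 1526 lb.
ΣF_y = 0: L_y + 1525.97 − 2500 = 0 → L_y = 974.0 lb.
ΣF_x = 0: no horizontal applied forces, so L_x = 0.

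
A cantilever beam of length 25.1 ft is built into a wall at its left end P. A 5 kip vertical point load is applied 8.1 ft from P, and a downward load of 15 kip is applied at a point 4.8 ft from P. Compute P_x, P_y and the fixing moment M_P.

P_x = 0, P_y = 20.00 kip, M_P = 112.5 kip·ft

ΣF_x = 0: P_x = 0.
ΣF_y = 0: P_y − 5 − 15 = 0 → P_y = 20.00 kip.
ΣM about P: M_P − 5·8.1 − 15·4.8 = 0 → M_P = 112.5 kip·ft.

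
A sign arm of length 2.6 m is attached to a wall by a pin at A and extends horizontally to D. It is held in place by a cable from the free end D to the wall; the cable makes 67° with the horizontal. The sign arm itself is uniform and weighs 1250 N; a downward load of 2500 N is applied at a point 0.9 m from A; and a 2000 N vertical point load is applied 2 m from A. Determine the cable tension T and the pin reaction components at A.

T = 3290 N, A_x = 1286 N, A_y = 2721 N

ΣM about A: T·sin67°·2.6 − 1250·1.3 − 2500·0.9 − 2000·2 = 0 → T = 7875/(2.6·0.920505) = 3290.42 ≈ 3290 N.
ΣF_x = 0: A_x − T·cos67° = 0 → A_x = 3290.42 × 0.390731 = 1286 N.
ΣF_y = 0: A_y + T·sin67° − 1250 − 2500 − 2000 = 0 → A_y = 5750 − 3290.42 × 0.920505 = 2721 N.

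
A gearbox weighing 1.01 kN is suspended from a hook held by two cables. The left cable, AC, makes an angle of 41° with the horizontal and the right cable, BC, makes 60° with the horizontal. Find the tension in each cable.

ΣF_x = 0: −T_AC·cos41° + T_BC·cos60° = 0 → T_BC = 1.50942·T_AC.
ΣF_y = 0: T_AC·sin41° + T_BC·sin60° = 1.01.
Substitute: T_AC·(0.656059 + 1.50942·0.866025) = 1.01 → T_AC = 0.514452 ≈ 0.5145 kN.
Then T_BC = 1.50942 × 0.514452 = 0.7765 kN.

T_AC = 0.5145 kN, T_BC = 0.7765 kN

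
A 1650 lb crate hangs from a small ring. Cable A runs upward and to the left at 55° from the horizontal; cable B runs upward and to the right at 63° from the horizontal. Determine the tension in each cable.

T_A = 848.4 lb, T_B = 1072 lb

ΣF_x = 0: −T_A·cos55° + T_B·cos63° = 0 → T_B = 1.26341·T_A.
ΣF_y = 0: T_A·sin55° + T_B·sin63° = 1650.
Substitute: T_A·(0.819152 + 1.26341·0.891007) = 1650 → T_A = 848.39 ≈ 848.4 lb.
Then T_B = 1.26341 × 848.39 = 1072 lb.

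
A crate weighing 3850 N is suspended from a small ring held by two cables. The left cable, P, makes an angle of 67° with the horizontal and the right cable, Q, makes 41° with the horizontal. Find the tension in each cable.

ΣF_x = 0: −T_P·cos67° + T_Q·cos41° = 0 → T_Q = 0.517724·T_P.
ΣF_y = 0: T_P·sin67° + T_Q·sin41° = 3850.
Substitute: T_P·(0.920505 + 0.517724·0.656059) = 3850 → T_P = 3055.16 ≈ 3055 N.
Then T_Q = 0.517724 × 3055.16 = 1582 N.

T_P = 3055 N, T_Q = 1582 N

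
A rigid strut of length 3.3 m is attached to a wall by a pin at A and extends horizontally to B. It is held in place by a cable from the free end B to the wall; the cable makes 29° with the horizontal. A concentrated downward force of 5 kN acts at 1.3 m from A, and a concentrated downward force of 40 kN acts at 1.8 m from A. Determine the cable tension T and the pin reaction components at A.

ΣM about A: T·sin29°·3.3 − 5·1.3 − 40·1.8 = 0 → T = 78.5/(3.3·0.48481) = 49.0664 ≈ 49.07 kN.
ΣF_x = 0: A_x − T·cos29° = 0 → A_x = 49.0664 × 0.87462 = 42.91 kN.
ΣF_y = 0: A_y + T·sin29° − 5 − 40 = 0 → A_y = 45 − 49.0664 × 0.48481 = 21.21 kN.

T = 49.07 kN, A_x = 42.91 kN, A_y = 21.21 kN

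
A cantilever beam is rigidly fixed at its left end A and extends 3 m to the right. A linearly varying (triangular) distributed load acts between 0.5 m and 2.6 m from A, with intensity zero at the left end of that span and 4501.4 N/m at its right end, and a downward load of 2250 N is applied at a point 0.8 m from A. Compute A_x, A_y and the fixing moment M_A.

A_x = 0, A_y = 6976 N, M_A = 10780 N·m

Resultant of the triangular load: ½ × 4501.4 × 2.1 = 4726.47 N, acting at 1.9 m from A (one-third of the span from the peak).
ΣF_x = 0: A_x = 0.
ΣF_y = 0: A_y − ½·4501.4·2.1 − 2250 = 0 → A_y = 6976 N.
ΣM about A: M_A − (½·4501.4·2.1)·1.9 − 2250·0.8 = 0 → M_A = 10780 N·m.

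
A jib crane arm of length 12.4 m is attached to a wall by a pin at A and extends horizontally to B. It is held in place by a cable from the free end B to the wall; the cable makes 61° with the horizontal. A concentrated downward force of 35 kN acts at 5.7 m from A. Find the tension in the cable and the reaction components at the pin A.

T = 18.40 kN, A_x = 8.918 kN, A_y = 18.91 kN

ΣM about A: T·sin61°·12.4 − 35·5.7 = 0 → T = 199.5/(12.4·0.87462) = 18.3951 ≈ 18.40 kN.
ΣF_x = 0: A_x − T·cos61° = 0 → A_x = 18.3951 × 0.48481 = 8.918 kN.
ΣF_y = 0: A_y + T·sin61° − 35 = 0 → A_y = 35 − 18.3951 × 0.87462 = 18.91 kN.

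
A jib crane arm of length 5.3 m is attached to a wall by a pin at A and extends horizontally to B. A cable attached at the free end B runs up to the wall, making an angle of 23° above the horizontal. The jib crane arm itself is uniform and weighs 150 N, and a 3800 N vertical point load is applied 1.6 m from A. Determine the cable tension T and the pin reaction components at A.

ΣM about A: T·sin23°·5.3 − 150·2.65 − 3800·1.6 = 0 → T = 6477.5/(5.3·0.390731) = 3127.91 ≈ 3128 N.
ΣF_x = 0: A_x − T·cos23° = 0 → A_x = 3127.91 × 0.920505 = 2879 N.
ΣF_y = 0: A_y + T·sin23° − 150 − 3800 = 0 → A_y = 3950 − 3127.91 × 0.390731 = 2728 N.

T = 3128 N, A_x = 2879 N, A_y = 2728 N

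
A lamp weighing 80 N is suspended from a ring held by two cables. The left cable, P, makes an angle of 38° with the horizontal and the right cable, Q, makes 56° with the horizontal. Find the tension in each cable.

ΣF_x = 0: −T_P·cos38° + T_Q·cos56° = 0 → T_Q = 1.40919·T_P.
ΣF_y = 0: T_P·sin38° + T_Q·sin56° = 80.
Substitute: T_P·(0.615661 + 1.40919·0.829038) = 80 → T_P = 44.8447 ≈ 44.84 N.
Then T_Q = 1.40919 × 44.8447 = 63.19 N.

T_P = 44.84 N, T_Q = 63.19 N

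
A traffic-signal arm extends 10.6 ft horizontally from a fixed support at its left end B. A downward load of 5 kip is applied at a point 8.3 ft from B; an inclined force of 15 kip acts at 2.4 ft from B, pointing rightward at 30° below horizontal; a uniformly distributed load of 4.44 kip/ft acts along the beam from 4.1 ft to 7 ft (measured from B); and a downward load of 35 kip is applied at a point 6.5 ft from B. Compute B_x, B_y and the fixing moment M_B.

B_x = -12.99 kip, B_y = 60.38 kip, M_B = 358.5 kip·ft

Resultant of the distributed load: 4.44 × 2.9 = 12.876 kip at 5.55 ft from B.
ΣF_x = 0: B_x + 15·cos30° = 0 → B_x = -12.99 kip.
ΣF_y = 0: B_y − 5 − 15·sin30° − 4.44·2.9 − 35 = 0 → B_y = 60.38 kip.
ΣM about B: M_B − 5·8.3 − 15·sin30°·2.4 − (4.44·2.9)·5.55 − 35·6.5 = 0 → M_B = 358.5 kip·ft.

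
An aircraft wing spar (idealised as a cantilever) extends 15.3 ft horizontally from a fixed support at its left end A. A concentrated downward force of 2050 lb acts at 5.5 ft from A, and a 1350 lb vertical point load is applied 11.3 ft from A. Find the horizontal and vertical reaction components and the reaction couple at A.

ΣF_x = 0: A_x = 0.
ΣF_y = 0: A_y − 2050 − 1350 = 0 → A_y = 3400 lb.
ΣM about A: M_A − 2050·5.5 − 1350·11.3 = 0 → M_A = 26530 lb·ft.

A_x = 0, A_y = 3400 lb, M_A = 26530 lb·ft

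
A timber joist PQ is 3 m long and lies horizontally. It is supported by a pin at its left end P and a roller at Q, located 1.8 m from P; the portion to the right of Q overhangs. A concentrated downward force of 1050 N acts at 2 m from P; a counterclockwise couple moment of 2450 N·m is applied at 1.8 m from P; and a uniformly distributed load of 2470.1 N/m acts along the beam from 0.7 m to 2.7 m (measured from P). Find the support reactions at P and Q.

P_x = 0, P_y = 1519 N, Q_y = 4471 N

Resultant of the distributed load: 2470.1 × 2 = 4940.2 N at 1.7 m from P.
ΣM about P: Q_y·1.8 − 1050·2 + 2450 − (2470.1·2)·1.7 = 0 → Q_y = 8048.34/1.8 = 4471.3 ≈ 4471 N.
ΣF_y = 0: P_y + 4471.3 − 1050 − 2470.1·2 = 0 → P_y = 1519 N.
ΣF_x = 0: no horizontal applied forces, so P_x = 0.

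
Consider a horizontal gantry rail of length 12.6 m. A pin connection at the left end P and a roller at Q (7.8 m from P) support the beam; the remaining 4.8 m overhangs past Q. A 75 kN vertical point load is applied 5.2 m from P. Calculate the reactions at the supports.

ΣM about P: Q_y·7.8 − 75·5.2 = 0 → Q_y = 390/7.8 = 50.00 kN.
ΣF_y = 0: P_y + 50 − 75 = 0 → P_y = 25.00 kN.
ΣF_x = 0: no horizontal applied forces, so P_x = 0.

P_x = 0, P_y = 25.00 kN, Q_y = 50.00 kN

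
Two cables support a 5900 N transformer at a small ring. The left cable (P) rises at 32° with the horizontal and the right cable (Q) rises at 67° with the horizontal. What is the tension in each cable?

ΣF_x = 0: −T_P·cos32° + T_Q·cos67° = 0 → T_Q = 2.17041·T_P.
ΣF_y = 0: T_P·sin32° + T_Q·sin67° = 5900.
Substitute: T_P·(0.529919 + 2.17041·0.920505) = 5900 → T_P = 2334.05 ≈ 2334 N.
Then T_Q = 2.17041 × 2334.05 = 5066 N.

T_P = 2334 N, T_Q = 5066 N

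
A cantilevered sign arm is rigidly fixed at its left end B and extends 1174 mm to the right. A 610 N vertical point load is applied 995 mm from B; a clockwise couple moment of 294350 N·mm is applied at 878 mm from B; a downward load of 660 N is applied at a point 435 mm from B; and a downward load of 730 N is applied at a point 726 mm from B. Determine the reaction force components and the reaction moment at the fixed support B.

B_x = 0, B_y = 2000 N, M_B = 1718000 N·mm

ΣF_x = 0: B_x = 0.
ΣF_y = 0: B_y − 610 − 660 − 730 = 0 → B_y = 2000 N.
ΣM about B: M_B − 610·995 − 294350 − 660·435 − 730·726 = 0 → M_B = 1718000 N·mm.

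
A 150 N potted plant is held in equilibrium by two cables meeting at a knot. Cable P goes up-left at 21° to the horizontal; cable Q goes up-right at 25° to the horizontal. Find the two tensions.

ΣF_x = 0: −T_P·cos21° + T_Q·cos25° = 0 → T_Q = 1.03009·T_P.
ΣF_y = 0: T_P·sin21° + T_Q·sin25° = 150.
Substitute: T_P·(0.358368 + 1.03009·0.422618) = 150 → T_P = 188.988 ≈ 189.0 N.
Then T_Q = 1.03009 × 188.988 = 194.7 N.

T_P = 189.0 N, T_Q = 194.7 N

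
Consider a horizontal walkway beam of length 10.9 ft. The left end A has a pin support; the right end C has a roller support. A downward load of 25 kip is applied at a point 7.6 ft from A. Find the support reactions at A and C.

A_x = 0, A_y = 7.569 kip, C_y = 17.43 kip

Taking moments about A: C_y·10.9 − 25·7.6 = 0 → C_y = 190/10.9 = 17.4312 ≈ 17.43 kip.
ΣF_y = 0: A_y + 17.4312 − 25 = 0 → A_y = 7.569 kip.
ΣF_x = 0: no horizontal applied forces, so A_x = 0.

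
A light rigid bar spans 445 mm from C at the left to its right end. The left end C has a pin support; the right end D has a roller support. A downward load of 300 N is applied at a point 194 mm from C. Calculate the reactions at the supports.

C_x = 0, C_y = 169.2 N, D_y = 130.8 N

ΣM about C: D_y·445 − 300·194 = 0 → D_y = 58200/445 = 130.787 ≈ 130.8 N.
ΣF_y = 0: C_y + 130.787 − 300 = 0 → C_y = 169.2 N.
ΣF_x = 0: no horizontal applied forces, so C_x = 0.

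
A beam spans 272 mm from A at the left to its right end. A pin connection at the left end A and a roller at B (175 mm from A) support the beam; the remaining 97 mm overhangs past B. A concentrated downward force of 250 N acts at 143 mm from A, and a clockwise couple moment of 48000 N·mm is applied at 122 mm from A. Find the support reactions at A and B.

A_x = 0, A_y = -228.6 N, B_y = 478.6 N

Taking moments about A: B_y·175 − 250·143 − 48000 = 0 → B_y = 83750/175 = 478.571 ≈ 478.6 N.
ΣF_y = 0: A_y + 478.571 − 250 = 0 → A_y = -228.6 N.
ΣF_x = 0: no horizontal applied forces, so A_x = 0.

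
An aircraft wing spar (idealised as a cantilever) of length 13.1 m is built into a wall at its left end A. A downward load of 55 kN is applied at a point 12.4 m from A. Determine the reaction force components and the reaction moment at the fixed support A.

A_x = 0, A_y = 55.00 kN, M_A = 682.0 kN·m

ΣF_x = 0: A_x = 0.
ΣF_y = 0: A_y − 55 = 0 → A_y = 55.00 kN.
ΣM about A: M_A − 55·12.4 = 0 → M_A = 682.0 kN·m.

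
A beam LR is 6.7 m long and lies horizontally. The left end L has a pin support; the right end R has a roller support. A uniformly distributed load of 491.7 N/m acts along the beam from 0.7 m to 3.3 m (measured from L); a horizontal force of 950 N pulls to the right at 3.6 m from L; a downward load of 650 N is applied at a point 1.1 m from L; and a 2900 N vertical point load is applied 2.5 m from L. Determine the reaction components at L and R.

L_x = -950.0 N, L_y = 3258 N, R_y = 1570 N

Resultant of the distributed load: 491.7 × 2.6 = 1278.42 N at 2 m from L.
ΣM about L: R_y·6.7 − (491.7·2.6)·2 − 650·1.1 − 2900·2.5 = 0 → R_y = 10521.84/6.7 = 1570.42 ≈ 1570 N.
ΣF_y = 0: L_y + 1570.42 − 491.7·2.6 − 650 − 2900 = 0 → L_y = 3258 N.
ΣF_x = 0: L_x + 950 = 0 → L_x = -950.0 N.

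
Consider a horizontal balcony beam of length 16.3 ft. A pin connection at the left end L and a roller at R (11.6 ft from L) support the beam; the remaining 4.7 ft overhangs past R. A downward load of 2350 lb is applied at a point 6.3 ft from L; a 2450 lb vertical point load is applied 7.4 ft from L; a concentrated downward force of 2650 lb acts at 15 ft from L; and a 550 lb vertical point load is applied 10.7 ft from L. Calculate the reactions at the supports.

L_x = 0, L_y = 1227 lb, R_y = 6773 lb

ΣM about L: R_y·11.6 − 2350·6.3 − 2450·7.4 − 2650·15 − 550·10.7 = 0 → R_y = 78570/11.6 = 6773.28 ≈ 6773 lb.
ΣF_y = 0: L_y + 6773.28 − 2350 − 2450 − 2650 − 550 = 0 → L_y = 1227 lb.
ΣF_x = 0: no horizontal applied forces, so L_x = 0.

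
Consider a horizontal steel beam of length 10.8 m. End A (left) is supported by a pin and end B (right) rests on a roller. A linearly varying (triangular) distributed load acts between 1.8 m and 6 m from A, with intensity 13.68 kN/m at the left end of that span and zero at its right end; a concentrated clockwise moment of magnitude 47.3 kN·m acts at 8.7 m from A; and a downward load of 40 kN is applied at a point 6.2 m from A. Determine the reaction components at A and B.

A_x = 0, A_y = 32.87 kN, B_y = 35.85 kN

Resultant of the triangular load: ½ × 13.68 × 4.2 = 28.728 kN, acting at 3.2 m from A (one-third of the span from the peak).
ΣM about A: B_y·10.8 − (½·13.68·4.2)·3.2 − 47.3 − 40·6.2 = 0 → B_y = 387.2296/10.8 = 35.8546 ≈ 35.85 kN.
ΣF_y = 0: A_y + 35.8546 − ½·13.68·4.2 − 40 = 0 → A_y = 32.87 kN.
ΣF_x = 0: no horizontal applied forces, so A_x = 0.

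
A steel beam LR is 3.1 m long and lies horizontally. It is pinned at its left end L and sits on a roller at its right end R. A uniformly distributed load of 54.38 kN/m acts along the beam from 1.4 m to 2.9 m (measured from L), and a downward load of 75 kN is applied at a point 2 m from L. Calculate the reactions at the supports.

Resultant of the distributed load: 54.38 × 1.5 = 81.57 kN at 2.15 m from L.
ΣM about L: R_y·3.1 − (54.38·1.5)·2.15 − 75·2 = 0 → R_y = 325.3755/3.1 = 104.96 ≈ 105.0 kN.
ΣF_y = 0: L_y + 104.96 − 54.38·1.5 − 75 = 0 → L_y = 51.61 kN.
ΣF_x = 0: no horizontal applied forces, so L_x = 0.

L_x = 0, L_y = 51.61 kN, R_y = 105.0 kN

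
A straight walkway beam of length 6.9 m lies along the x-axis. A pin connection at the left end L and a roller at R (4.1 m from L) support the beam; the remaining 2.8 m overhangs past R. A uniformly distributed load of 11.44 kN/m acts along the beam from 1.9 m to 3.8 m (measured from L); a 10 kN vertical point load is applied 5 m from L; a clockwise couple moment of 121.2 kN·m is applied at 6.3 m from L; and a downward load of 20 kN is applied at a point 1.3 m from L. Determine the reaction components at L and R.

L_x = 0, L_y = -11.47 kN, R_y = 63.21 kN

Resultant of the distributed load: 11.44 × 1.9 = 21.736 kN at 2.85 m from L.
Moments about L: R_y·4.1 − (11.44·1.9)·2.85 − 10·5 − 121.2 − 20·1.3 = 0 → R_y = 259.1476/4.1 = 63.2067 ≈ 63.21 kN.
ΣF_y = 0: L_y + 63.2067 − 11.44·1.9 − 10 − 20 = 0 → L_y = -11.47 kN.
ΣF_x = 0: no horizontal applied forces, so L_x = 0.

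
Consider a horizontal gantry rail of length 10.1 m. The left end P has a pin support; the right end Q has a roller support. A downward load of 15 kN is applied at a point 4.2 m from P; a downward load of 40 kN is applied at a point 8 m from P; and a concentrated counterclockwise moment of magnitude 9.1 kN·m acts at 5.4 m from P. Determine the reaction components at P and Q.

ΣM about P: Q_y·10.1 − 15·4.2 − 40·8 + 9.1 = 0 → Q_y = 373.9/10.1 = 37.0198 ≈ 37.02 kN.
ΣF_y = 0: P_y + 37.0198 − 15 − 40 = 0 → P_y = 17.98 kN.
ΣF_x = 0: no horizontal applied forces, so P_x = 0.

P_x = 0, P_y = 17.98 kN, Q_y = 37.02 kN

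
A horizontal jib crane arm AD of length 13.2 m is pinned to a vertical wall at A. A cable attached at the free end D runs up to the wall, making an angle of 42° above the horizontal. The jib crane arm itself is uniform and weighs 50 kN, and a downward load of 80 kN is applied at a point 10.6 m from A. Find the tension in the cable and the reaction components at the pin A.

ΣM about A: T·sin42°·13.2 − 50·6.6 − 80·10.6 = 0 → T = 1178/(13.2·0.669131) = 133.371 ≈ 133.4 kN.
ΣF_x = 0: A_x − T·cos42° = 0 → A_x = 133.371 × 0.743145 = 99.11 kN.
ΣF_y = 0: A_y + T·sin42° − 50 − 80 = 0 → A_y = 130 − 133.371 × 0.669131 = 40.76 kN.

T = 133.4 kN, A_x = 99.11 kN, A_y = 40.76 kN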